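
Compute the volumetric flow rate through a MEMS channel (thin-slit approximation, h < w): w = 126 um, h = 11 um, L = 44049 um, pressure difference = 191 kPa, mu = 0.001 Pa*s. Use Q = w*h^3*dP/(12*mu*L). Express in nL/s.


Step 1: Convert all dimensions to SI (meters).
w = 126e-6 m, h = 11e-6 m, L = 44049e-6 m, dP = 191e3 Pa
Step 2: Q = w * h^3 * dP / (12 * mu * L)
Q = 126e-6 * (11e-6)^3 * 191e3 / (12 * 0.001 * 44049e-6) = 6.059889e-11 m^3/s
Step 3: Convert Q from m^3/s to nL/s (1 m^3 = 1e12 nL, so multiply by 1e12).
Q = 60.599 nL/s


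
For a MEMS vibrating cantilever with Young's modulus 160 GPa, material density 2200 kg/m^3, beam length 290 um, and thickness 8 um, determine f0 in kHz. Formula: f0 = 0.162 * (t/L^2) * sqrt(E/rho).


Step 1: Convert units to SI.
t_SI = 8e-6 m, L_SI = 290e-6 m
Step 2: Calculate sqrt(E/rho).
sqrt(160e9 / 2200) = 8528.03 m/s
Step 3: Compute f0.
f0 = 0.162 * 8e-6 / (290e-6)^2 * 8528.03 = 131418.9 Hz = 131.42 kHz


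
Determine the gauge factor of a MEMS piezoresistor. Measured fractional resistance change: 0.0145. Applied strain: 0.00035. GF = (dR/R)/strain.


Step 1: Identify values.
dR/R = 0.0145, strain = 0.00035
Step 2: GF = (dR/R) / strain = 0.0145 / 0.00035
GF = 41.4


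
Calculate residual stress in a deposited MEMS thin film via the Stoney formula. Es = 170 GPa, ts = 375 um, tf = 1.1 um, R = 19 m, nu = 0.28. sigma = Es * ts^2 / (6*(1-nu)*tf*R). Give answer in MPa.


Step 1: Compute numerator: Es * ts^2 = 170 * 375^2 = 23906250 (GPa*um^2)
Step 2: Compute denominator (R in um): 6*(1-nu)*tf*R = 6*0.72*1.1*19e6 = 90288000.0 (um^2)
Step 3: sigma (GPa) = 23906250 / 90288000.0 = 2.64778e-01 GPa
Step 4: Convert to MPa (x1000): sigma = 264.8 MPa


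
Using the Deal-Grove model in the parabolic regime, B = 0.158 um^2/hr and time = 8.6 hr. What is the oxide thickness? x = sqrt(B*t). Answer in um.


Step 1: Compute B*t = 0.158 * 8.6 = 1.3588
Step 2: x = sqrt(1.3588)
x = 1.166 um


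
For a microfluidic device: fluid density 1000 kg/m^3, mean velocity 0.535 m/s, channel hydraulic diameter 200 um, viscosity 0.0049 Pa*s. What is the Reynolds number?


Step 1: Convert Dh to meters: Dh = 200e-6 m
Step 2: Re = rho * v * Dh / mu
Re = 1000 * 0.535 * 200e-6 / 0.0049
Re = 21.837


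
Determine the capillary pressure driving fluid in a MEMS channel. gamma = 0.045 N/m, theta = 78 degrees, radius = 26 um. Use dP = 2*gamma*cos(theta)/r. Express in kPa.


Step 1: cos(78 deg) = 0.2079
Step 2: Convert r to m: r = 26e-6 m
Step 3: dP = 2 * 0.045 * 0.2079 / 26e-6 = 719.7 Pa
Step 4: Convert Pa to kPa (divide by 1000).
dP = 0.72 kPa


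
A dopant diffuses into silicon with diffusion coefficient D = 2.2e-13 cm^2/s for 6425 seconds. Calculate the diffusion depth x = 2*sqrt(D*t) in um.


Step 1: Compute D*t = 2.2e-13 * 6425 = 1.4135e-09 cm^2
Step 2: sqrt(D*t) = 3.7597e-05 cm
Step 3: x = 2 * 3.7597e-05 cm = 7.5194e-05 cm
Step 4: Convert to um (1 cm = 1e4 um): x = 0.752 um


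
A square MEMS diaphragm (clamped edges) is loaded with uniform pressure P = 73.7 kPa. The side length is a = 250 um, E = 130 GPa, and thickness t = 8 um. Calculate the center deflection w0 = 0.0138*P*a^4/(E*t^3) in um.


Step 1: Convert pressure to compatible units (E is in GPa, so P in GPa).
P = 73.7 kPa = 73.7e-6 GPa
Step 2: Compute numerator: 0.0138 * P * a^4.
a^4 = 250^4 = 3906250000
numerator = 0.0138 * 73.7e-6 * 3906250000 = 3.9729e+03
Step 3: Compute denominator: E * t^3 = 130 * 8^3 = 66560
Step 4: w0 = numerator / denominator = 3.9729e+03 / 66560 = 0.0597 um


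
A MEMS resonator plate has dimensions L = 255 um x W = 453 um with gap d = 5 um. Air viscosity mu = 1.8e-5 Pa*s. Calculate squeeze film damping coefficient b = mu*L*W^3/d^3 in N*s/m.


Step 1: Convert to SI.
L = 255e-6 m, W = 453e-6 m, d = 5e-6 m
Step 2: W^3 = (453e-6)^3 = 9.30e-11 m^3
Step 3: d^3 = (5e-6)^3 = 1.25e-16 m^3
Step 4: b = 1.8e-5 * 255e-6 * 9.30e-11 / 1.25e-16
b = 3.41e-03 N*s/m


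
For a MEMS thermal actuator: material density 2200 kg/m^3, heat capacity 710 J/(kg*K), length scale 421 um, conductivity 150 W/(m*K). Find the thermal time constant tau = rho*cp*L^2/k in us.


Step 1: Convert L to m: L = 421e-6 m
Step 2: L^2 = (421e-6)^2 = 1.77241e-07 m^2
Step 3: tau = 2200 * 710 * 1.77241e-07 / 150 = 1.8456696e-03 s
Step 4: Convert to microseconds (multiply by 1e6).
tau = 1845.67 us


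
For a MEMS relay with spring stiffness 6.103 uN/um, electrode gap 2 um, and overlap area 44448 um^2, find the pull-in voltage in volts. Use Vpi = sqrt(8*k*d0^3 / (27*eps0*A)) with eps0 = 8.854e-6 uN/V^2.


Step 1: Compute numerator: 8 * k * d0^3 = 8 * 6.103 * 2^3 = 390.592
Step 2: Compute denominator: 27 * eps0 * A = 27 * 8.854e-6 * 44448 = 10.62565
Step 3: Vpi = sqrt(390.592 / 10.62565)
Vpi = 6.06 V


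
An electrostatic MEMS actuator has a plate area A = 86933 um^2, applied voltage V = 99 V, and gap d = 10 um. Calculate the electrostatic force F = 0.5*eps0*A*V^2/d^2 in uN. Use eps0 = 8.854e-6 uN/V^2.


Step 1: Identify parameters.
eps0 = 8.854e-6 uN/V^2, A = 86933 um^2, V = 99 V, d = 10 um
Step 2: Compute V^2 = 99^2 = 9801
Step 3: Compute d^2 = 10^2 = 100
Step 4: F = 0.5 * 8.854e-6 * 86933 * 9801 / 100
F = 37.719 uN


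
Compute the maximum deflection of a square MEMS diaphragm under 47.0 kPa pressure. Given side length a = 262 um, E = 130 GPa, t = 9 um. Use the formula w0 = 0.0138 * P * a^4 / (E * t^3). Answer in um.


Step 1: Convert pressure to compatible units (E is in GPa, so P in GPa).
P = 47.0 kPa = 47.0e-6 GPa
Step 2: Compute numerator: 0.0138 * P * a^4.
a^4 = 262^4 = 4711998736
numerator = 0.0138 * 47.0e-6 * 4711998736 = 3.0562e+03
Step 3: Compute denominator: E * t^3 = 130 * 9^3 = 94770
Step 4: w0 = numerator / denominator = 3.0562e+03 / 94770 = 0.0322 um


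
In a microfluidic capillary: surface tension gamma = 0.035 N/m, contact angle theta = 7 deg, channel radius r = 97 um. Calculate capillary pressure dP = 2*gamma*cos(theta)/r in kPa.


Step 1: cos(7 deg) = 0.9925
Step 2: Convert r to m: r = 97e-6 m
Step 3: dP = 2 * 0.035 * 0.9925 / 97e-6 = 716.2 Pa
Step 4: Convert Pa to kPa (divide by 1000).
dP = 0.72 kPa


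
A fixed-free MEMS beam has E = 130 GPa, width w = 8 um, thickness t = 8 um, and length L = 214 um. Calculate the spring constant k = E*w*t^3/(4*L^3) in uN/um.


Step 1: Convert E to consistent units (1 GPa = 1000 uN/um^2).
E = 130 GPa = 130000 uN/um^2
Step 2: Compute t^3 = 8^3 = 512
Step 3: Compute L^3 = 214^3 = 9800344
Step 4: k = 130000 * 8 * 512 / (4 * 9800344)
k = 13.5832 uN/um


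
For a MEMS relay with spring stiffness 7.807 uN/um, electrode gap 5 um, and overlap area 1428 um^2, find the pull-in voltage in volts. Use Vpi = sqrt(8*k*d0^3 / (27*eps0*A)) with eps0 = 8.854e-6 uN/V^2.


Step 1: Compute numerator: 8 * k * d0^3 = 8 * 7.807 * 5^3 = 7807.0
Step 2: Compute denominator: 27 * eps0 * A = 27 * 8.854e-6 * 1428 = 0.341375
Step 3: Vpi = sqrt(7807.0 / 0.341375)
Vpi = 151.23 V


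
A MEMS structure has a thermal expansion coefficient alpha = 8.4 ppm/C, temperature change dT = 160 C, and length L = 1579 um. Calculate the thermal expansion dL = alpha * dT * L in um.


Step 1: Convert CTE: alpha = 8.4 ppm/C = 8.4e-6 /C
Step 2: dL = 8.4e-6 * 160 * 1579
dL = 2.1222 um


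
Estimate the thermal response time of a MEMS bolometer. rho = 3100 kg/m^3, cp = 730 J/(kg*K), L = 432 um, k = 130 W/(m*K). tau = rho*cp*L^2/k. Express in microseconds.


Step 1: Convert L to m: L = 432e-6 m
Step 2: L^2 = (432e-6)^2 = 1.86624e-07 m^2
Step 3: tau = 3100 * 730 * 1.86624e-07 / 130 = 3.24869317e-03 s
Step 4: Convert to microseconds (multiply by 1e6).
tau = 3248.693 us


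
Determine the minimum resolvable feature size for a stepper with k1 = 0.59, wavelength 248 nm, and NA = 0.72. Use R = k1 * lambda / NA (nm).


Step 1: Identify values: k1 = 0.59, lambda = 248 nm, NA = 0.72
Step 2: R = k1 * lambda / NA
R = 0.59 * 248 / 0.72
R = 203.2 nm


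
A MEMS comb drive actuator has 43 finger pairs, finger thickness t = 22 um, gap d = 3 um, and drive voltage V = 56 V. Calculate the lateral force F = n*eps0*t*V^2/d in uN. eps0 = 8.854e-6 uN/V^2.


Step 1: Parameters: n=43, eps0=8.854e-6 uN/V^2, t=22 um, V=56 V, d=3 um
Step 2: V^2 = 3136
Step 3: F = 43 * 8.854e-6 * 22 * 3136 / 3
F = 8.756 uN


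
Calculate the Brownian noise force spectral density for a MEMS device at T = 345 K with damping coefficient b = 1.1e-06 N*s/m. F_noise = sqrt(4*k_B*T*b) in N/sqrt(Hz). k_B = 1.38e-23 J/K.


Step 1: Compute 4 * k_B * T * b
= 4 * 1.38e-23 * 345 * 1.1e-06
= 2.0948e-26 N^2/Hz
Step 2: F_noise = sqrt(2.0948e-26)
F_noise = 1.45e-13 N/sqrt(Hz)


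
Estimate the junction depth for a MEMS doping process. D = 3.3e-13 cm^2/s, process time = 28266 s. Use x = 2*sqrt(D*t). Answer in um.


Step 1: Compute D*t = 3.3e-13 * 28266 = 9.32778e-09 cm^2
Step 2: sqrt(D*t) = 9.65804e-05 cm
Step 3: x = 2 * 9.65804e-05 cm = 1.931608e-04 cm
Step 4: Convert to um (1 cm = 1e4 um): x = 1.932 um


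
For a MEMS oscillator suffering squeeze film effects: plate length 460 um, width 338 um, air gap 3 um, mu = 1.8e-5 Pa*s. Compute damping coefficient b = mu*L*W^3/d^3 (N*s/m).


Step 1: Convert to SI.
L = 460e-6 m, W = 338e-6 m, d = 3e-6 m
Step 2: W^3 = (338e-6)^3 = 3.86e-11 m^3
Step 3: d^3 = (3e-6)^3 = 2.70e-17 m^3
Step 4: b = 1.8e-5 * 460e-6 * 3.86e-11 / 2.70e-17
b = 1.18e-02 N*s/m


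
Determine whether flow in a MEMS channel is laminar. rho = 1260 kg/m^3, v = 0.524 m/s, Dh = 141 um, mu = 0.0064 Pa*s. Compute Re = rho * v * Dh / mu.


Step 1: Convert Dh to meters: Dh = 141e-6 m
Step 2: Re = rho * v * Dh / mu
Re = 1260 * 0.524 * 141e-6 / 0.0064
Re = 14.546
Since Re = 14.546 is below ~2300, the flow is laminar.


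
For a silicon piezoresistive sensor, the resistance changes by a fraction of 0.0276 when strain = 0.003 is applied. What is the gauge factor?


Step 1: Identify values.
dR/R = 0.0276, strain = 0.003
Step 2: GF = (dR/R) / strain = 0.0276 / 0.003
GF = 9.2


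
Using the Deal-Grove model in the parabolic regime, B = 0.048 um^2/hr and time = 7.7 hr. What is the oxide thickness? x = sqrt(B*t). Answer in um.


Step 1: Compute B*t = 0.048 * 7.7 = 0.3696
Step 2: x = sqrt(0.3696)
x = 0.608 um


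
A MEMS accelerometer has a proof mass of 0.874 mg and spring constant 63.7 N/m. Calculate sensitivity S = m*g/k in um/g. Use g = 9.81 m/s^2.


Step 1: Convert mass: m = 0.874 mg = 8.74e-07 kg
Step 2: S = m * g / k = 8.74e-07 * 9.81 / 63.7
Step 3: S = 1.35e-07 m/g
Step 4: Convert to um/g: S = 0.135 um/g


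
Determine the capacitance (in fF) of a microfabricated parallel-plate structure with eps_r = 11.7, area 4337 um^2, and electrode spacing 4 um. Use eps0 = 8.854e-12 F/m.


Step 1: Convert area to m^2: A = 4337e-12 m^2
Step 2: Convert gap to m: d = 4e-6 m
Step 3: C = eps0 * eps_r * A / d
C = 8.854e-12 * 11.7 * 4337e-12 / 4e-6
Step 4: Convert to fF (multiply by 1e15).
C = 112.32 fF


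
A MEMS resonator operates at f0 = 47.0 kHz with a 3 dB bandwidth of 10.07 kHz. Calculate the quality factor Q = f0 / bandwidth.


Step 1: Q = f0 / bandwidth
Step 2: Q = 47.0 / 10.07
Q = 4.7


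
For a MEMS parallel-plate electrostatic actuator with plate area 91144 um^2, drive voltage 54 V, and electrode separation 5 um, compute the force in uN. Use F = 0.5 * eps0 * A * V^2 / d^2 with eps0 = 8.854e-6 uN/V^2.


Step 1: Identify parameters.
eps0 = 8.854e-6 uN/V^2, A = 91144 um^2, V = 54 V, d = 5 um
Step 2: Compute V^2 = 54^2 = 2916
Step 3: Compute d^2 = 5^2 = 25
Step 4: F = 0.5 * 8.854e-6 * 91144 * 2916 / 25
F = 47.064 uN


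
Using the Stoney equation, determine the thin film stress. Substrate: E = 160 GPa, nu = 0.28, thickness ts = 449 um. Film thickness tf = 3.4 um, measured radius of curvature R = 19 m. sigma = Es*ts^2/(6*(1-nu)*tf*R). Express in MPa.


Step 1: Compute numerator: Es * ts^2 = 160 * 449^2 = 32256160 (GPa*um^2)
Step 2: Compute denominator (R in um): 6*(1-nu)*tf*R = 6*0.72*3.4*19e6 = 279072000.0 (um^2)
Step 3: sigma (GPa) = 32256160 / 279072000.0 = 1.15584e-01 GPa
Step 4: Convert to MPa (x1000): sigma = 115.6 MPa


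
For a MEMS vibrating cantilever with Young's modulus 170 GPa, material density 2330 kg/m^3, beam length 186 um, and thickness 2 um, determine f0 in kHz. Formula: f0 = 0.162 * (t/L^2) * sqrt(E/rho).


Step 1: Convert units to SI.
t_SI = 2e-6 m, L_SI = 186e-6 m
Step 2: Calculate sqrt(E/rho).
sqrt(170e9 / 2330) = 8541.74 m/s
Step 3: Compute f0.
f0 = 0.162 * 2e-6 / (186e-6)^2 * 8541.74 = 79995.5 Hz = 80.0 kHz


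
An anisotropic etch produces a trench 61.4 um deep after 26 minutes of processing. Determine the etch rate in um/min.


Step 1: Etch rate = depth / time
Step 2: rate = 61.4 / 26
rate = 2.362 um/min


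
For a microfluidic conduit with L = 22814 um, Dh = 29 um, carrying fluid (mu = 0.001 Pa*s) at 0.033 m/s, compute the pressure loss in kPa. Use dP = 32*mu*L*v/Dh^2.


Step 1: Convert to SI: L = 22814e-6 m, Dh = 29e-6 m
Step 2: dP = 32 * 0.001 * 22814e-6 * 0.033 / (29e-6)^2
Step 3: dP = 28646.35 Pa
Step 4: Convert to kPa: dP = 28.65 kPa


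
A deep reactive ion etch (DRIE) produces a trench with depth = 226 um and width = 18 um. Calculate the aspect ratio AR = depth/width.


Step 1: AR = depth / width
Step 2: AR = 226 / 18
AR = 12.6


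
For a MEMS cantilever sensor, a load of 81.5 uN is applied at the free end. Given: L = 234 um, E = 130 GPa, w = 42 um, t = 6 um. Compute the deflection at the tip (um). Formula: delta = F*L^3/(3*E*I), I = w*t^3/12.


Step 1: Calculate the second moment of area.
I = w * t^3 / 12 = 42 * 6^3 / 12 = 756.0 um^4
Step 2: Convert E to consistent units (1 GPa = 1000 uN/um^2).
E = 130 GPa = 130000 uN/um^2
Step 3: Calculate tip deflection.
delta = F * L^3 / (3 * E * I)
delta = 81.5 * 234^3 / (3 * 130000 * 756.0)
delta = 3.5418 um


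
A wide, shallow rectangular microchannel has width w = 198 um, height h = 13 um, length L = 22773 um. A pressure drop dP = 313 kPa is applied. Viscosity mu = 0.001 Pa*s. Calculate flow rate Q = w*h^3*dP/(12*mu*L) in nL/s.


Step 1: Convert all dimensions to SI (meters).
w = 198e-6 m, h = 13e-6 m, L = 22773e-6 m, dP = 313e3 Pa
Step 2: Q = w * h^3 * dP / (12 * mu * L)
Q = 198e-6 * (13e-6)^3 * 313e3 / (12 * 0.001 * 22773e-6) = 4.9823943e-10 m^3/s
Step 3: Convert Q from m^3/s to nL/s (1 m^3 = 1e12 nL, so multiply by 1e12).
Q = 498.239 nL/s


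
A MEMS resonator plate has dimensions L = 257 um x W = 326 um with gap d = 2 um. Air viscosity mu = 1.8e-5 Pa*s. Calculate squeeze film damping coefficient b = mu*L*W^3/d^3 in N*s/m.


Step 1: Convert to SI.
L = 257e-6 m, W = 326e-6 m, d = 2e-6 m
Step 2: W^3 = (326e-6)^3 = 3.46e-11 m^3
Step 3: d^3 = (2e-6)^3 = 8.00e-18 m^3
Step 4: b = 1.8e-5 * 257e-6 * 3.46e-11 / 8.00e-18
b = 2.00e-02 N*s/m


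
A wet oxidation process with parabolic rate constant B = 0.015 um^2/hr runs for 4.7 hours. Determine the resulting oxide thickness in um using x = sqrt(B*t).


Step 1: Compute B*t = 0.015 * 4.7 = 0.0705
Step 2: x = sqrt(0.0705)
x = 0.266 um


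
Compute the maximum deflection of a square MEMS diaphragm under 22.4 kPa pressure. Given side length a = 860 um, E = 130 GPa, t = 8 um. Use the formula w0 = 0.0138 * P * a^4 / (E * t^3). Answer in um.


Step 1: Convert pressure to compatible units (E is in GPa, so P in GPa).
P = 22.4 kPa = 22.4e-6 GPa
Step 2: Compute numerator: 0.0138 * P * a^4.
a^4 = 860^4 = 547008160000
numerator = 0.0138 * 22.4e-6 * 547008160000 = 1.690912e+05
Step 3: Compute denominator: E * t^3 = 130 * 8^3 = 66560
Step 4: w0 = numerator / denominator = 1.690912e+05 / 66560 = 2.5404 um


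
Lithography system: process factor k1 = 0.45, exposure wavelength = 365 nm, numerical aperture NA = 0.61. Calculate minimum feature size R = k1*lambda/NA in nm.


Step 1: Identify values: k1 = 0.45, lambda = 365 nm, NA = 0.61
Step 2: R = k1 * lambda / NA
R = 0.45 * 365 / 0.61
R = 269.3 nm


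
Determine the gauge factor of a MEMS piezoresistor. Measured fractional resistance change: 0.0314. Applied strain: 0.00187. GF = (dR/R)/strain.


Step 1: Identify values.
dR/R = 0.0314, strain = 0.00187
Step 2: GF = (dR/R) / strain = 0.0314 / 0.00187
GF = 16.8


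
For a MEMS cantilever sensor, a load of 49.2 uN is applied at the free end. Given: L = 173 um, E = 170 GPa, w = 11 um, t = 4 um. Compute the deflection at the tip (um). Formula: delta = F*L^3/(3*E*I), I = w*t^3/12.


Step 1: Calculate the second moment of area.
I = w * t^3 / 12 = 11 * 4^3 / 12 = 58.6667 um^4
Step 2: Convert E to consistent units (1 GPa = 1000 uN/um^2).
E = 170 GPa = 170000 uN/um^2
Step 3: Calculate tip deflection.
delta = F * L^3 / (3 * E * I)
delta = 49.2 * 173^3 / (3 * 170000 * 58.6667)
delta = 8.5142 um


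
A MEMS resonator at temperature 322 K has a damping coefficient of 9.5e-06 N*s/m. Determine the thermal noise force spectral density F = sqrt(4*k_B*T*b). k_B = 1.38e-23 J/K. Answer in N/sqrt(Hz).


Step 1: Compute 4 * k_B * T * b
= 4 * 1.38e-23 * 322 * 9.5e-06
= 1.6886e-25 N^2/Hz
Step 2: F_noise = sqrt(1.6886e-25)
F_noise = 4.11e-13 N/sqrt(Hz)


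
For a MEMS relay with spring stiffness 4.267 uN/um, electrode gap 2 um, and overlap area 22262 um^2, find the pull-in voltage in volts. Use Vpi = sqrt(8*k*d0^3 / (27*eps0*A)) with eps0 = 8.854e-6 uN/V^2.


Step 1: Compute numerator: 8 * k * d0^3 = 8 * 4.267 * 2^3 = 273.088
Step 2: Compute denominator: 27 * eps0 * A = 27 * 8.854e-6 * 22262 = 5.321909
Step 3: Vpi = sqrt(273.088 / 5.321909)
Vpi = 7.16 V


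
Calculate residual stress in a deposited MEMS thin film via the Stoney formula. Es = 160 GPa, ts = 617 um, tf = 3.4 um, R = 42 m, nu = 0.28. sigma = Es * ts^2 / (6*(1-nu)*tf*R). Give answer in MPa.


Step 1: Compute numerator: Es * ts^2 = 160 * 617^2 = 60910240 (GPa*um^2)
Step 2: Compute denominator (R in um): 6*(1-nu)*tf*R = 6*0.72*3.4*42e6 = 616896000.0 (um^2)
Step 3: sigma (GPa) = 60910240 / 616896000.0 = 9.8737e-02 GPa
Step 4: Convert to MPa (x1000): sigma = 98.7 MPa


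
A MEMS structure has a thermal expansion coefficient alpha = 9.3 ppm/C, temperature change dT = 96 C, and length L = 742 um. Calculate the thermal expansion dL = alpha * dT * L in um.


Step 1: Convert CTE: alpha = 9.3 ppm/C = 9.3e-6 /C
Step 2: dL = 9.3e-6 * 96 * 742
dL = 0.6625 um


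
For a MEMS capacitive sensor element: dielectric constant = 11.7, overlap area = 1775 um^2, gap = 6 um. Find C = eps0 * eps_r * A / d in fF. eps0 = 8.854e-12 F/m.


Step 1: Convert area to m^2: A = 1775e-12 m^2
Step 2: Convert gap to m: d = 6e-6 m
Step 3: C = eps0 * eps_r * A / d
C = 8.854e-12 * 11.7 * 1775e-12 / 6e-6
Step 4: Convert to fF (multiply by 1e15).
C = 30.65 fF


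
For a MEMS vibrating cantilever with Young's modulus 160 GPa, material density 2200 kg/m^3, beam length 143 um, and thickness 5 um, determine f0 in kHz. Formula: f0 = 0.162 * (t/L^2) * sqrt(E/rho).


Step 1: Convert units to SI.
t_SI = 5e-6 m, L_SI = 143e-6 m
Step 2: Calculate sqrt(E/rho).
sqrt(160e9 / 2200) = 8528.03 m/s
Step 3: Compute f0.
f0 = 0.162 * 5e-6 / (143e-6)^2 * 8528.03 = 337801.6 Hz = 337.8 kHz


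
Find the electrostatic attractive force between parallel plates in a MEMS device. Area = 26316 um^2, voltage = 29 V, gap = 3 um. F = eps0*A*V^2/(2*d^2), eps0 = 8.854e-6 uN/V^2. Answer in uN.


Step 1: Identify parameters.
eps0 = 8.854e-6 uN/V^2, A = 26316 um^2, V = 29 V, d = 3 um
Step 2: Compute V^2 = 29^2 = 841
Step 3: Compute d^2 = 3^2 = 9
Step 4: F = 0.5 * 8.854e-6 * 26316 * 841 / 9
F = 10.886 uN


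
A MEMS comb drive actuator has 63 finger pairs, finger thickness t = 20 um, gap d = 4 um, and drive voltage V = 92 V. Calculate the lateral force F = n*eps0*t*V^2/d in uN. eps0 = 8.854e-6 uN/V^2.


Step 1: Parameters: n=63, eps0=8.854e-6 uN/V^2, t=20 um, V=92 V, d=4 um
Step 2: V^2 = 8464
Step 3: F = 63 * 8.854e-6 * 20 * 8464 / 4
F = 23.606 uN


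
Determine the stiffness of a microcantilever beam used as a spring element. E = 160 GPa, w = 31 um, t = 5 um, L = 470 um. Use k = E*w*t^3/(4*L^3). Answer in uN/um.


Step 1: Convert E to consistent units (1 GPa = 1000 uN/um^2).
E = 160 GPa = 160000 uN/um^2
Step 2: Compute t^3 = 5^3 = 125
Step 3: Compute L^3 = 470^3 = 103823000
Step 4: k = 160000 * 31 * 125 / (4 * 103823000)
k = 1.4929 uN/um


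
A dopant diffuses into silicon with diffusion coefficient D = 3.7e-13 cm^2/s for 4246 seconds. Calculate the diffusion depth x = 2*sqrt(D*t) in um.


Step 1: Compute D*t = 3.7e-13 * 4246 = 1.57102e-09 cm^2
Step 2: sqrt(D*t) = 3.9636e-05 cm
Step 3: x = 2 * 3.9636e-05 cm = 7.9272e-05 cm
Step 4: Convert to um (1 cm = 1e4 um): x = 0.793 um


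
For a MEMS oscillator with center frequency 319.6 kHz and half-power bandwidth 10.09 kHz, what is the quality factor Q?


Step 1: Q = f0 / bandwidth
Step 2: Q = 319.6 / 10.09
Q = 31.7


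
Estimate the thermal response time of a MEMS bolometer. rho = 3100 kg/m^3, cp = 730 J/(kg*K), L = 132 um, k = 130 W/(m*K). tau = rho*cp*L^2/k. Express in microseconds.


Step 1: Convert L to m: L = 132e-6 m
Step 2: L^2 = (132e-6)^2 = 1.7424e-08 m^2
Step 3: tau = 3100 * 730 * 1.7424e-08 / 130 = 3.0331163e-04 s
Step 4: Convert to microseconds (multiply by 1e6).
tau = 303.312 us


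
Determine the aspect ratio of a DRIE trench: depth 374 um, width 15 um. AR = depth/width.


Step 1: AR = depth / width
Step 2: AR = 374 / 15
AR = 24.9


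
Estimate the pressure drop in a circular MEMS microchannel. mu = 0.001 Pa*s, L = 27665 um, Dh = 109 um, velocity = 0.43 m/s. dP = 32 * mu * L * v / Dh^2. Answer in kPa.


Step 1: Convert to SI: L = 27665e-6 m, Dh = 109e-6 m
Step 2: dP = 32 * 0.001 * 27665e-6 * 0.43 / (109e-6)^2
Step 3: dP = 32040.27 Pa
Step 4: Convert to kPa: dP = 32.04 kPa


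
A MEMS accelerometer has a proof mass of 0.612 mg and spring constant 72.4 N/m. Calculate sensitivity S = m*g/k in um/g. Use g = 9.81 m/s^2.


Step 1: Convert mass: m = 0.612 mg = 6.12e-07 kg
Step 2: S = m * g / k = 6.12e-07 * 9.81 / 72.4
Step 3: S = 8.29e-08 m/g
Step 4: Convert to um/g: S = 0.083 um/g


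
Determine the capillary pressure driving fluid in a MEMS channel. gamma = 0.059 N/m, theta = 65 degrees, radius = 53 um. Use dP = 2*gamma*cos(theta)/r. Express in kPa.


Step 1: cos(65 deg) = 0.4226
Step 2: Convert r to m: r = 53e-6 m
Step 3: dP = 2 * 0.059 * 0.4226 / 53e-6 = 940.9 Pa
Step 4: Convert Pa to kPa (divide by 1000).
dP = 0.94 kPa


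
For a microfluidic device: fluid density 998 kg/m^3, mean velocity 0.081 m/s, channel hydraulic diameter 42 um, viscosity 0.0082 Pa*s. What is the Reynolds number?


Step 1: Convert Dh to meters: Dh = 42e-6 m
Step 2: Re = rho * v * Dh / mu
Re = 998 * 0.081 * 42e-6 / 0.0082
Re = 0.414


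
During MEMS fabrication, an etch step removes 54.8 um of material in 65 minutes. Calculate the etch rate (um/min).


Step 1: Etch rate = depth / time
Step 2: rate = 54.8 / 65
rate = 0.843 um/min


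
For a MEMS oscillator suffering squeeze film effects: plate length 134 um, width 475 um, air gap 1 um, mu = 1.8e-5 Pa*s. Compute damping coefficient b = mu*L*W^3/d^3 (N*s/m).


Step 1: Convert to SI.
L = 134e-6 m, W = 475e-6 m, d = 1e-6 m
Step 2: W^3 = (475e-6)^3 = 1.07e-10 m^3
Step 3: d^3 = (1e-6)^3 = 1.00e-18 m^3
Step 4: b = 1.8e-5 * 134e-6 * 1.07e-10 / 1.00e-18
b = 2.58e-01 N*s/m


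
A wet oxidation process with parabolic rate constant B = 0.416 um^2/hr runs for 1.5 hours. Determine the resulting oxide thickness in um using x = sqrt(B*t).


Step 1: Compute B*t = 0.416 * 1.5 = 0.624
Step 2: x = sqrt(0.624)
x = 0.79 um


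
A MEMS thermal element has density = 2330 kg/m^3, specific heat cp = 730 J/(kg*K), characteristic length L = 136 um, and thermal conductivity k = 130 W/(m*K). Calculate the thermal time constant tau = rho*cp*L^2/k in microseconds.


Step 1: Convert L to m: L = 136e-6 m
Step 2: L^2 = (136e-6)^2 = 1.8496e-08 m^2
Step 3: tau = 2330 * 730 * 1.8496e-08 / 130 = 2.4199882e-04 s
Step 4: Convert to microseconds (multiply by 1e6).
tau = 241.999 us


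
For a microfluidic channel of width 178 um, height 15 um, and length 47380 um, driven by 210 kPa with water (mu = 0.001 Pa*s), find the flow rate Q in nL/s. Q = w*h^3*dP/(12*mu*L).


Step 1: Convert all dimensions to SI (meters).
w = 178e-6 m, h = 15e-6 m, L = 47380e-6 m, dP = 210e3 Pa
Step 2: Q = w * h^3 * dP / (12 * mu * L)
Q = 178e-6 * (15e-6)^3 * 210e3 / (12 * 0.001 * 47380e-6) = 2.218895e-10 m^3/s
Step 3: Convert Q from m^3/s to nL/s (1 m^3 = 1e12 nL, so multiply by 1e12).
Q = 221.89 nL/s


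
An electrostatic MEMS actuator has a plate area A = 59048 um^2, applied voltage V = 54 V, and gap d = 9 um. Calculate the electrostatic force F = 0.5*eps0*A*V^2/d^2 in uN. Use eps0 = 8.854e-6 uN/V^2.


Step 1: Identify parameters.
eps0 = 8.854e-6 uN/V^2, A = 59048 um^2, V = 54 V, d = 9 um
Step 2: Compute V^2 = 54^2 = 2916
Step 3: Compute d^2 = 9^2 = 81
Step 4: F = 0.5 * 8.854e-6 * 59048 * 2916 / 81
F = 9.411 uN


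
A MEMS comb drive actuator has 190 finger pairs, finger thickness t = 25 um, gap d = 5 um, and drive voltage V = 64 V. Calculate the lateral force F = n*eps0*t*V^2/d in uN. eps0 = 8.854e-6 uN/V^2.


Step 1: Parameters: n=190, eps0=8.854e-6 uN/V^2, t=25 um, V=64 V, d=5 um
Step 2: V^2 = 4096
Step 3: F = 190 * 8.854e-6 * 25 * 4096 / 5
F = 34.453 uN


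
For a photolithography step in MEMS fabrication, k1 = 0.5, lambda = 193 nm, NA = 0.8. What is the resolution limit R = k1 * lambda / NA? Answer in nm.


Step 1: Identify values: k1 = 0.5, lambda = 193 nm, NA = 0.8
Step 2: R = k1 * lambda / NA
R = 0.5 * 193 / 0.8
R = 120.6 nm


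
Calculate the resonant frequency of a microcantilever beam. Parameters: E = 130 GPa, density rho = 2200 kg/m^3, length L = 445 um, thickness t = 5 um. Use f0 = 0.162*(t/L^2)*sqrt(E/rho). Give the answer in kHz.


Step 1: Convert units to SI.
t_SI = 5e-6 m, L_SI = 445e-6 m
Step 2: Calculate sqrt(E/rho).
sqrt(130e9 / 2200) = 7687.06 m/s
Step 3: Compute f0.
f0 = 0.162 * 5e-6 / (445e-6)^2 * 7687.06 = 31443.1 Hz = 31.44 kHz


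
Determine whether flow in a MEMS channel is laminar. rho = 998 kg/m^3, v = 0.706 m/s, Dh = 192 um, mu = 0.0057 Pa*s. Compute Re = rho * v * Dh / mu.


Step 1: Convert Dh to meters: Dh = 192e-6 m
Step 2: Re = rho * v * Dh / mu
Re = 998 * 0.706 * 192e-6 / 0.0057
Re = 23.733
Since Re = 23.733 is below ~2300, the flow is laminar.


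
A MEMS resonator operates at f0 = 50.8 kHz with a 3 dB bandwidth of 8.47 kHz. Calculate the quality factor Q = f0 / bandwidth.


Step 1: Q = f0 / bandwidth
Step 2: Q = 50.8 / 8.47
Q = 6.0


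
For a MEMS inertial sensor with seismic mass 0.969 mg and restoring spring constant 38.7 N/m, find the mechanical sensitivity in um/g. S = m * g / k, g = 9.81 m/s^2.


Step 1: Convert mass: m = 0.969 mg = 9.69e-07 kg
Step 2: S = m * g / k = 9.69e-07 * 9.81 / 38.7
Step 3: S = 2.46e-07 m/g
Step 4: Convert to um/g: S = 0.246 um/g


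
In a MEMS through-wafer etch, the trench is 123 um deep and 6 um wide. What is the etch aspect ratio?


Step 1: AR = depth / width
Step 2: AR = 123 / 6
AR = 20.5


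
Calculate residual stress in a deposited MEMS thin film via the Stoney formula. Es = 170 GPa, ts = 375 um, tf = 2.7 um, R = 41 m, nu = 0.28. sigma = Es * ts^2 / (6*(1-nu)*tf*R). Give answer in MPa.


Step 1: Compute numerator: Es * ts^2 = 170 * 375^2 = 23906250 (GPa*um^2)
Step 2: Compute denominator (R in um): 6*(1-nu)*tf*R = 6*0.72*2.7*41e6 = 478224000.0 (um^2)
Step 3: sigma (GPa) = 23906250 / 478224000.0 = 4.999e-02 GPa
Step 4: Convert to MPa (x1000): sigma = 50.0 MPa


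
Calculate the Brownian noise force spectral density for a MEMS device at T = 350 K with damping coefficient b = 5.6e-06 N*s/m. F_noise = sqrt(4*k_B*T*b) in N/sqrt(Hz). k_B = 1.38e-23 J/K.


Step 1: Compute 4 * k_B * T * b
= 4 * 1.38e-23 * 350 * 5.6e-06
= 1.0819e-25 N^2/Hz
Step 2: F_noise = sqrt(1.0819e-25)
F_noise = 3.29e-13 N/sqrt(Hz)


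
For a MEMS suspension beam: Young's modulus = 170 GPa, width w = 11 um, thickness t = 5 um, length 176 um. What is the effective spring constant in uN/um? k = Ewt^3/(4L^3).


Step 1: Convert E to consistent units (1 GPa = 1000 uN/um^2).
E = 170 GPa = 170000 uN/um^2
Step 2: Compute t^3 = 5^3 = 125
Step 3: Compute L^3 = 176^3 = 5451776
Step 4: k = 170000 * 11 * 125 / (4 * 5451776)
k = 10.719 uN/um


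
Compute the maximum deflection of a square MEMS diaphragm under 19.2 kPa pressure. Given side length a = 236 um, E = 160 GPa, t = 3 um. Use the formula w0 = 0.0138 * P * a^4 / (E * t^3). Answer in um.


Step 1: Convert pressure to compatible units (E is in GPa, so P in GPa).
P = 19.2 kPa = 19.2e-6 GPa
Step 2: Compute numerator: 0.0138 * P * a^4.
a^4 = 236^4 = 3102044416
numerator = 0.0138 * 19.2e-6 * 3102044416 = 8.21918e+02
Step 3: Compute denominator: E * t^3 = 160 * 3^3 = 4320
Step 4: w0 = numerator / denominator = 8.21918e+02 / 4320 = 0.1903 um


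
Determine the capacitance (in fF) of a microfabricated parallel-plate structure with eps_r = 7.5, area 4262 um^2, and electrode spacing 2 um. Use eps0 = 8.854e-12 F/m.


Step 1: Convert area to m^2: A = 4262e-12 m^2
Step 2: Convert gap to m: d = 2e-6 m
Step 3: C = eps0 * eps_r * A / d
C = 8.854e-12 * 7.5 * 4262e-12 / 2e-6
Step 4: Convert to fF (multiply by 1e15).
C = 141.51 fF


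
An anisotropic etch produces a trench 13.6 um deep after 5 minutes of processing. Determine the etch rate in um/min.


Step 1: Etch rate = depth / time
Step 2: rate = 13.6 / 5
rate = 2.72 um/min


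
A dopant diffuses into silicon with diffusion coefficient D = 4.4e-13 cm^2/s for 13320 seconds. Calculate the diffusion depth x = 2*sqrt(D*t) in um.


Step 1: Compute D*t = 4.4e-13 * 13320 = 5.8608e-09 cm^2
Step 2: sqrt(D*t) = 7.65559e-05 cm
Step 3: x = 2 * 7.65559e-05 cm = 1.531118e-04 cm
Step 4: Convert to um (1 cm = 1e4 um): x = 1.531 um


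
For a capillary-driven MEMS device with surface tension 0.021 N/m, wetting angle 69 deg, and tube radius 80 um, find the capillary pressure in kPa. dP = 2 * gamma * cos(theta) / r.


Step 1: cos(69 deg) = 0.3584
Step 2: Convert r to m: r = 80e-6 m
Step 3: dP = 2 * 0.021 * 0.3584 / 80e-6 = 188.2 Pa
Step 4: Convert Pa to kPa (divide by 1000).
dP = 0.19 kPa


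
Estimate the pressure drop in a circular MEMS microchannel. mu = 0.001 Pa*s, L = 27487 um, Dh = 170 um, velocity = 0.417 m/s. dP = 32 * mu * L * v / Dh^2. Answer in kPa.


Step 1: Convert to SI: L = 27487e-6 m, Dh = 170e-6 m
Step 2: dP = 32 * 0.001 * 27487e-6 * 0.417 / (170e-6)^2
Step 3: dP = 12691.58 Pa
Step 4: Convert to kPa: dP = 12.69 kPa


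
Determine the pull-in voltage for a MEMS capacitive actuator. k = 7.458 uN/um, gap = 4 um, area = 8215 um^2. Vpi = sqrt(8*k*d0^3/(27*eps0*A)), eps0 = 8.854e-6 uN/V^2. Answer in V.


Step 1: Compute numerator: 8 * k * d0^3 = 8 * 7.458 * 4^3 = 3818.496
Step 2: Compute denominator: 27 * eps0 * A = 27 * 8.854e-6 * 8215 = 1.963861
Step 3: Vpi = sqrt(3818.496 / 1.963861)
Vpi = 44.1 V


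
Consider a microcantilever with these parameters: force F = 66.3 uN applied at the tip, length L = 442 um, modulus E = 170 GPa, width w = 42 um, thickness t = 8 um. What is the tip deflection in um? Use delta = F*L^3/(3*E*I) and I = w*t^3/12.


Step 1: Calculate the second moment of area.
I = w * t^3 / 12 = 42 * 8^3 / 12 = 1792.0 um^4
Step 2: Convert E to consistent units (1 GPa = 1000 uN/um^2).
E = 170 GPa = 170000 uN/um^2
Step 3: Calculate tip deflection.
delta = F * L^3 / (3 * E * I)
delta = 66.3 * 442^3 / (3 * 170000 * 1792.0)
delta = 6.2643 um


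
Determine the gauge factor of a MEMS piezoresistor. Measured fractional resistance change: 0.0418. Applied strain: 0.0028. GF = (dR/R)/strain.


Step 1: Identify values.
dR/R = 0.0418, strain = 0.0028
Step 2: GF = (dR/R) / strain = 0.0418 / 0.0028
GF = 14.9


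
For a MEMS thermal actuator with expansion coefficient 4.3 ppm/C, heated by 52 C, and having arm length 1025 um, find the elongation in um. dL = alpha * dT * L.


Step 1: Convert CTE: alpha = 4.3 ppm/C = 4.3e-6 /C
Step 2: dL = 4.3e-6 * 52 * 1025
dL = 0.2292 um


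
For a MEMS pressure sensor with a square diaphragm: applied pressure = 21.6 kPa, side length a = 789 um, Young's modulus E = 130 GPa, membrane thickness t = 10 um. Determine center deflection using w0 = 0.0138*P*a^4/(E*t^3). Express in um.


Step 1: Convert pressure to compatible units (E is in GPa, so P in GPa).
P = 21.6 kPa = 21.6e-6 GPa
Step 2: Compute numerator: 0.0138 * P * a^4.
a^4 = 789^4 = 387532395441
numerator = 0.0138 * 21.6e-6 * 387532395441 = 1.15516e+05
Step 3: Compute denominator: E * t^3 = 130 * 10^3 = 130000
Step 4: w0 = numerator / denominator = 1.15516e+05 / 130000 = 0.8886 um


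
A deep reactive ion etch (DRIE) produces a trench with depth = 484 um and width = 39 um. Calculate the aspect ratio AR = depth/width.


Step 1: AR = depth / width
Step 2: AR = 484 / 39
AR = 12.4


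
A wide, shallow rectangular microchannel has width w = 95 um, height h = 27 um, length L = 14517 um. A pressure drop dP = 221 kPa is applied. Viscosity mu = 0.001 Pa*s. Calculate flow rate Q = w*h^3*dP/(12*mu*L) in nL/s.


Step 1: Convert all dimensions to SI (meters).
w = 95e-6 m, h = 27e-6 m, L = 14517e-6 m, dP = 221e3 Pa
Step 2: Q = w * h^3 * dP / (12 * mu * L)
Q = 95e-6 * (27e-6)^3 * 221e3 / (12 * 0.001 * 14517e-6) = 2.37218769e-09 m^3/s
Step 3: Convert Q from m^3/s to nL/s (1 m^3 = 1e12 nL, so multiply by 1e12).
Q = 2372.188 nL/s


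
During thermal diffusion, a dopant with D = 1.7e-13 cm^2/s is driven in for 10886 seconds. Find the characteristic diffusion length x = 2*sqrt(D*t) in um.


Step 1: Compute D*t = 1.7e-13 * 10886 = 1.85062e-09 cm^2
Step 2: sqrt(D*t) = 4.302e-05 cm
Step 3: x = 2 * 4.302e-05 cm = 8.604e-05 cm
Step 4: Convert to um (1 cm = 1e4 um): x = 0.86 um


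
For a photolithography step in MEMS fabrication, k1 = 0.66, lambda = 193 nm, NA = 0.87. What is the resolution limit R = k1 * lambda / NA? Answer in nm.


Step 1: Identify values: k1 = 0.66, lambda = 193 nm, NA = 0.87
Step 2: R = k1 * lambda / NA
R = 0.66 * 193 / 0.87
R = 146.4 nm


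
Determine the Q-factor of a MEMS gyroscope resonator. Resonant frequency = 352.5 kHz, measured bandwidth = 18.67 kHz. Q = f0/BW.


Step 1: Q = f0 / bandwidth
Step 2: Q = 352.5 / 18.67
Q = 18.9


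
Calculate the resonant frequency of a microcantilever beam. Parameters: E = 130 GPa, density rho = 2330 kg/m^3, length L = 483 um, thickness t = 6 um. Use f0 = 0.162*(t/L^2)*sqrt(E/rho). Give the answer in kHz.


Step 1: Convert units to SI.
t_SI = 6e-6 m, L_SI = 483e-6 m
Step 2: Calculate sqrt(E/rho).
sqrt(130e9 / 2330) = 7469.54 m/s
Step 3: Compute f0.
f0 = 0.162 * 6e-6 / (483e-6)^2 * 7469.54 = 31121.9 Hz = 31.12 kHz


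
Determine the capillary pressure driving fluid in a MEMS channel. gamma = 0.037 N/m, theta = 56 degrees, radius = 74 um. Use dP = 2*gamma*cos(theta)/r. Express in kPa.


Step 1: cos(56 deg) = 0.5592
Step 2: Convert r to m: r = 74e-6 m
Step 3: dP = 2 * 0.037 * 0.5592 / 74e-6 = 559.2 Pa
Step 4: Convert Pa to kPa (divide by 1000).
dP = 0.56 kPa


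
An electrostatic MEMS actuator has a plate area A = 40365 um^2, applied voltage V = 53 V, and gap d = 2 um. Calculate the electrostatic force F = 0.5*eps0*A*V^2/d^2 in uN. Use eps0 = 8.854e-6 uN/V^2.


Step 1: Identify parameters.
eps0 = 8.854e-6 uN/V^2, A = 40365 um^2, V = 53 V, d = 2 um
Step 2: Compute V^2 = 53^2 = 2809
Step 3: Compute d^2 = 2^2 = 4
Step 4: F = 0.5 * 8.854e-6 * 40365 * 2809 / 4
F = 125.489 uN


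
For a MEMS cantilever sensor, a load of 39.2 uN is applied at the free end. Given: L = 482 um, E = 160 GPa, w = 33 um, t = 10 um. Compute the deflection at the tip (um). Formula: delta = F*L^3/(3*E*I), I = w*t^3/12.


Step 1: Calculate the second moment of area.
I = w * t^3 / 12 = 33 * 10^3 / 12 = 2750.0 um^4
Step 2: Convert E to consistent units (1 GPa = 1000 uN/um^2).
E = 160 GPa = 160000 uN/um^2
Step 3: Calculate tip deflection.
delta = F * L^3 / (3 * E * I)
delta = 39.2 * 482^3 / (3 * 160000 * 2750.0)
delta = 3.3255 um


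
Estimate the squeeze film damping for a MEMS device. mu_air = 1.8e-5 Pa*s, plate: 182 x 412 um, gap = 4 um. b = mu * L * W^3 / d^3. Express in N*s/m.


Step 1: Convert to SI.
L = 182e-6 m, W = 412e-6 m, d = 4e-6 m
Step 2: W^3 = (412e-6)^3 = 6.99e-11 m^3
Step 3: d^3 = (4e-6)^3 = 6.40e-17 m^3
Step 4: b = 1.8e-5 * 182e-6 * 6.99e-11 / 6.40e-17
b = 3.58e-03 N*s/m


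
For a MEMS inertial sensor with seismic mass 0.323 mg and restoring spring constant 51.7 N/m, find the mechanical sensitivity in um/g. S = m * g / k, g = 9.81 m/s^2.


Step 1: Convert mass: m = 0.323 mg = 3.23e-07 kg
Step 2: S = m * g / k = 3.23e-07 * 9.81 / 51.7
Step 3: S = 6.13e-08 m/g
Step 4: Convert to um/g: S = 0.061 um/g


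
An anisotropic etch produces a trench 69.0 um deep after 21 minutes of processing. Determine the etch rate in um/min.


Step 1: Etch rate = depth / time
Step 2: rate = 69.0 / 21
rate = 3.286 um/min


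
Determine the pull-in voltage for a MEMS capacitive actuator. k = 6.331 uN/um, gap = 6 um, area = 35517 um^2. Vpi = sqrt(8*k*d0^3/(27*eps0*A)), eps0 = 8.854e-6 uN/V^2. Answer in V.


Step 1: Compute numerator: 8 * k * d0^3 = 8 * 6.331 * 6^3 = 10939.968
Step 2: Compute denominator: 27 * eps0 * A = 27 * 8.854e-6 * 35517 = 8.490623
Step 3: Vpi = sqrt(10939.968 / 8.490623)
Vpi = 35.9 V


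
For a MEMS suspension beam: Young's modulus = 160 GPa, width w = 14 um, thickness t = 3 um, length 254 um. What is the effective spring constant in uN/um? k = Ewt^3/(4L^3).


Step 1: Convert E to consistent units (1 GPa = 1000 uN/um^2).
E = 160 GPa = 160000 uN/um^2
Step 2: Compute t^3 = 3^3 = 27
Step 3: Compute L^3 = 254^3 = 16387064
Step 4: k = 160000 * 14 * 27 / (4 * 16387064)
k = 0.9227 uN/um


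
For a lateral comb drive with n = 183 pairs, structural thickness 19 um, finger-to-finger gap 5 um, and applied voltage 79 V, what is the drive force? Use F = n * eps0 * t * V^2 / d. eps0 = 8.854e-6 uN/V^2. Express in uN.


Step 1: Parameters: n=183, eps0=8.854e-6 uN/V^2, t=19 um, V=79 V, d=5 um
Step 2: V^2 = 6241
Step 3: F = 183 * 8.854e-6 * 19 * 6241 / 5
F = 38.426 uN


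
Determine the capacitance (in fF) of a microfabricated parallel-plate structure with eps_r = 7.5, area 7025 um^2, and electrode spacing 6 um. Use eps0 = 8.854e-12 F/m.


Step 1: Convert area to m^2: A = 7025e-12 m^2
Step 2: Convert gap to m: d = 6e-6 m
Step 3: C = eps0 * eps_r * A / d
C = 8.854e-12 * 7.5 * 7025e-12 / 6e-6
Step 4: Convert to fF (multiply by 1e15).
C = 77.75 fF


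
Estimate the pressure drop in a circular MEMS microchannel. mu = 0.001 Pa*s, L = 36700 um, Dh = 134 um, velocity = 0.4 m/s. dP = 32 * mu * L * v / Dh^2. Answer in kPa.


Step 1: Convert to SI: L = 36700e-6 m, Dh = 134e-6 m
Step 2: dP = 32 * 0.001 * 36700e-6 * 0.4 / (134e-6)^2
Step 3: dP = 26161.73 Pa
Step 4: Convert to kPa: dP = 26.16 kPa


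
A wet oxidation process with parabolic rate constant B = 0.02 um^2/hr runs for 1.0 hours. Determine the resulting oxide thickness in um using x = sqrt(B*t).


Step 1: Compute B*t = 0.02 * 1.0 = 0.02
Step 2: x = sqrt(0.02)
x = 0.141 um


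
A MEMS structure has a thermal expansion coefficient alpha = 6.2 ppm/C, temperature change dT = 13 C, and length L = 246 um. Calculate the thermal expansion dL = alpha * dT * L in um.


Step 1: Convert CTE: alpha = 6.2 ppm/C = 6.2e-6 /C
Step 2: dL = 6.2e-6 * 13 * 246
dL = 0.0198 um


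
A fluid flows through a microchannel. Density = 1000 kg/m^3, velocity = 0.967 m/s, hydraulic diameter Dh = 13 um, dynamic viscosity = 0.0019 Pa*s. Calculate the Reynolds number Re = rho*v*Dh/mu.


Step 1: Convert Dh to meters: Dh = 13e-6 m
Step 2: Re = rho * v * Dh / mu
Re = 1000 * 0.967 * 13e-6 / 0.0019
Re = 6.616


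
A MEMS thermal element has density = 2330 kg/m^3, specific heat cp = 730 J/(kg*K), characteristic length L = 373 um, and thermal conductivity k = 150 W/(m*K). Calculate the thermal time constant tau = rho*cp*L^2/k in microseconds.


Step 1: Convert L to m: L = 373e-6 m
Step 2: L^2 = (373e-6)^2 = 1.39129e-07 m^2
Step 3: tau = 2330 * 730 * 1.39129e-07 / 150 = 1.5776301e-03 s
Step 4: Convert to microseconds (multiply by 1e6).
tau = 1577.63 us


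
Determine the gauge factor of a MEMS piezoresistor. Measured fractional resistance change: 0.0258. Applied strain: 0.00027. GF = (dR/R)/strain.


Step 1: Identify values.
dR/R = 0.0258, strain = 0.00027
Step 2: GF = (dR/R) / strain = 0.0258 / 0.00027
GF = 95.6
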